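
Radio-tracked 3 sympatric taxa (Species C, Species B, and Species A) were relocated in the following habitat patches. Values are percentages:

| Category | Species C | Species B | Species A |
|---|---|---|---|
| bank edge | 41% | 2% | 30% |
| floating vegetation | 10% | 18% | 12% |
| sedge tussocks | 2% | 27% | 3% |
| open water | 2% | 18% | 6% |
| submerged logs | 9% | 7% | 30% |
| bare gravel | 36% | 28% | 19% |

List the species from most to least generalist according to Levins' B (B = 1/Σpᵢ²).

Species B > Species A > Species C

Convert percentages to proportions (divide by 100).
Σp_Cᵢ² = 0.41² + 0.10² + 0.02² + 0.02² + 0.09² + 0.36² = 0.1681 + 0.0100 + 0.0004 + 0.0004 + 0.0081 + 0.1296 = 0.3166
B_C = 1 / 0.3166 = 3.1586
Σp_Bᵢ² = 0.02² + 0.18² + 0.27² + 0.18² + 0.07² + 0.28² = 0.0004 + 0.0324 + 0.0729 + 0.0324 + 0.0049 + 0.0784 = 0.2214
B_B = 1 / 0.2214 = 4.5167
Σp_Aᵢ² = 0.30² + 0.12² + 0.03² + 0.06² + 0.30² + 0.19² = 0.0900 + 0.0144 + 0.0009 + 0.0036 + 0.0900 + 0.0361 = 0.2350
B_A = 1 / 0.2350 = 4.2553
Ranking by B (broadest → narrowest): Species B (4.52) > Species A (4.26) > Species C (3.16)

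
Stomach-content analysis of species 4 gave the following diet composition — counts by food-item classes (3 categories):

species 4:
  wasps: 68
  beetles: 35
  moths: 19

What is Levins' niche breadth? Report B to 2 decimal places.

Proportions for species 4 (n=122): 68/122=0.5574, 35/122=0.2869, 19/122=0.1557
Σpᵢ² = 0.5574² + 0.2869² + 0.1557² = 0.310695 + 0.082312 + 0.024242 = 0.417249
B = 1 / 0.417249 = 2.3967

2.40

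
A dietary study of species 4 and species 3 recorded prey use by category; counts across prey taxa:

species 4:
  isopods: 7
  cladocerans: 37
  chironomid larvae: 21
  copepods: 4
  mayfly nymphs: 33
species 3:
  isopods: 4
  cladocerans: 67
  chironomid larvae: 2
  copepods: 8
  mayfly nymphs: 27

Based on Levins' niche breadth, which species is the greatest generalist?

Proportions for species 4 (n=102): 7/102=0.0686, 37/102=0.3627, 21/102=0.2059, 4/102=0.0392, 33/102=0.3235
Proportions for species 3 (n=108): 4/108=0.0370, 67/108=0.6204, 2/108=0.0185, 8/108=0.0741, 27/108=0.2500
Σp_4ᵢ² = 0.0686² + 0.3627² + 0.2059² + 0.0392² + 0.3235² = 0.004706 + 0.131551 + 0.042395 + 0.001537 + 0.104652 = 0.284841
B_4 = 1 / 0.284841 = 3.5107
Σp_3ᵢ² = 0.0370² + 0.6204² + 0.0185² + 0.0741² + 0.2500² = 0.001369 + 0.384896 + 0.000342 + 0.005491 + 0.062500 = 0.454598
B_3 = 1 / 0.454598 = 2.1997
Highest B → broadest niche (most generalist): species 4 (B = 3.51).

species 4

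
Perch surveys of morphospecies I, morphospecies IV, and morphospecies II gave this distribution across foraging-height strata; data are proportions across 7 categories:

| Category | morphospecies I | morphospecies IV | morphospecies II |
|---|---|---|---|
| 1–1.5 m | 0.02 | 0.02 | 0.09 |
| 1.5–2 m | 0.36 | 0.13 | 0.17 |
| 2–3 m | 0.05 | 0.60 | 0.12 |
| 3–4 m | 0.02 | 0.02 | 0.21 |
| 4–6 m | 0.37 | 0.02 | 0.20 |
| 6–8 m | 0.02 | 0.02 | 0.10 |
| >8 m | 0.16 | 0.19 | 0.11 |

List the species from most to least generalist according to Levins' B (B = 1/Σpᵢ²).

Σp_Iᵢ² = 0.02² + 0.36² + 0.05² + 0.02² + 0.37² + 0.02² + 0.16² = 0.0004 + 0.1296 + 0.0025 + 0.0004 + 0.1369 + 0.0004 + 0.0256 = 0.2958
B_I = 1 / 0.2958 = 3.3807
Σp_IVᵢ² = 0.02² + 0.13² + 0.60² + 0.02² + 0.02² + 0.02² + 0.19² = 0.0004 + 0.0169 + 0.3600 + 0.0004 + 0.0004 + 0.0004 + 0.0361 = 0.4146
B_IV = 1 / 0.4146 = 2.4120
Σp_IIᵢ² = 0.09² + 0.17² + 0.12² + 0.21² + 0.20² + 0.10² + 0.11² = 0.0081 + 0.0289 + 0.0144 + 0.0441 + 0.0400 + 0.0100 + 0.0121 = 0.1576
B_II = 1 / 0.1576 = 6.3452
Ranking by B (broadest → narrowest): morphospecies II (6.35) > morphospecies I (3.38) > morphospecies IV (2.41)

morphospecies II > morphospecies I > morphospecies IV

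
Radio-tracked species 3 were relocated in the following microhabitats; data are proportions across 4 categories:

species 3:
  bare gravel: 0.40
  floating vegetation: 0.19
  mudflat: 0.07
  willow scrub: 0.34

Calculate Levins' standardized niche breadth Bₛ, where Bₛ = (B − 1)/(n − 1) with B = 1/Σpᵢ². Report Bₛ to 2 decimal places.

Σpᵢ² = 0.40² + 0.19² + 0.07² + 0.34² = 0.1600 + 0.0361 + 0.0049 + 0.1156 = 0.3166
B = 1 / 0.3166 = 3.1586
Bₛ = (B − 1)/(n − 1) = (3.1586 − 1)/(4 − 1) = 2.1586/3 = 0.7195

0.72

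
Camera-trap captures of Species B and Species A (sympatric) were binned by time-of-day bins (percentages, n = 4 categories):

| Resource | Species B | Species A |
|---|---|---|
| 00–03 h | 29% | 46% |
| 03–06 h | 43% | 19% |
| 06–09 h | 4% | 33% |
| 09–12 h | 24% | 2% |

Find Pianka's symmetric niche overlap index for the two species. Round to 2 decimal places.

0.68

Convert percentages to proportions (divide by 100).
Σ p₁ᵢp₂ᵢ = 0.1334 + 0.0817 + 0.0132 + 0.0048 = 0.2331
Σp_1ᵢ² = 0.29² + 0.43² + 0.04² + 0.24² = 0.0841 + 0.1849 + 0.0016 + 0.0576 = 0.3282
Σp_2ᵢ² = 0.46² + 0.19² + 0.33² + 0.02² = 0.2116 + 0.0361 + 0.1089 + 0.0004 = 0.3570
O = 0.2331 / √(0.3282 × 0.3570) = 0.2331 / 0.34230 = 0.6810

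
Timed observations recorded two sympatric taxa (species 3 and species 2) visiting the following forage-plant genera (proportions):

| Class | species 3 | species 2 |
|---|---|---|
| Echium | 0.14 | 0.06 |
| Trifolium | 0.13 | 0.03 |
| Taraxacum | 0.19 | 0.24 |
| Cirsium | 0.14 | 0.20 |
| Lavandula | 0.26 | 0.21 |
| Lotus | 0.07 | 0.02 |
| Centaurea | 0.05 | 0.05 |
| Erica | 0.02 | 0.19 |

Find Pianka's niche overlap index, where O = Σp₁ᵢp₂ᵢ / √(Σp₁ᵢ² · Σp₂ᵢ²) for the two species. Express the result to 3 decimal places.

Σ p₁ᵢp₂ᵢ = 0.0084 + 0.0039 + 0.0456 + 0.0280 + 0.0546 + 0.0014 + 0.0025 + 0.0038 = 0.1482
Σp_1ᵢ² = 0.14² + 0.13² + 0.19² + 0.14² + 0.26² + 0.07² + 0.05² + 0.02² = 0.0196 + 0.0169 + 0.0361 + 0.0196 + 0.0676 + 0.0049 + 0.0025 + 0.0004 = 0.1676
Σp_2ᵢ² = 0.06² + 0.03² + 0.24² + 0.20² + 0.21² + 0.02² + 0.05² + 0.19² = 0.0036 + 0.0009 + 0.0576 + 0.0400 + 0.0441 + 0.0004 + 0.0025 + 0.0361 = 0.1852
O = 0.1482 / √(0.1676 × 0.1852) = 0.1482 / 0.176180 = 0.84119

0.841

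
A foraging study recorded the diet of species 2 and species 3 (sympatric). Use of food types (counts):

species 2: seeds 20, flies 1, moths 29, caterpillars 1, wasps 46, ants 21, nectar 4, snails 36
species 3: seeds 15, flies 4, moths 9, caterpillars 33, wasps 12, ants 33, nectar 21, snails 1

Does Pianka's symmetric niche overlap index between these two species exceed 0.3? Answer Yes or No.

Yes

Proportions for species 2 (n=158): 20/158=0.1266, 1/158=0.0063, 29/158=0.1835, 1/158=0.0063, 46/158=0.2911, 21/158=0.1329, 4/158=0.0253, 36/158=0.2278
Proportions for species 3 (n=128): 15/128=0.1172, 4/128=0.0313, 9/128=0.0703, 33/128=0.2578, 12/128=0.0938, 33/128=0.2578, 21/128=0.1641, 1/128=0.0078
Σ p₁ᵢp₂ᵢ = 0.014838 + 0.000197 + 0.012900 + 0.001624 + 0.027305 + 0.034262 + 0.004152 + 0.001777 = 0.097055
Σp_1ᵢ² = 0.1266² + 0.0063² + 0.1835² + 0.0063² + 0.2911² + 0.1329² + 0.0253² + 0.2278² = 0.016028 + 0.000040 + 0.033672 + 0.000040 + 0.084739 + 0.017662 + 0.000640 + 0.051893 = 0.204714
Σp_2ᵢ² = 0.1172² + 0.0313² + 0.0703² + 0.2578² + 0.0938² + 0.2578² + 0.1641² + 0.0078² = 0.013736 + 0.000980 + 0.004942 + 0.066461 + 0.008798 + 0.066461 + 0.026929 + 0.000061 = 0.188368
O = 0.097055 / √(0.204714 × 0.188368) = 0.097055 / 0.1963710 = 0.4942
O = 0.4942 > 0.3 → Yes.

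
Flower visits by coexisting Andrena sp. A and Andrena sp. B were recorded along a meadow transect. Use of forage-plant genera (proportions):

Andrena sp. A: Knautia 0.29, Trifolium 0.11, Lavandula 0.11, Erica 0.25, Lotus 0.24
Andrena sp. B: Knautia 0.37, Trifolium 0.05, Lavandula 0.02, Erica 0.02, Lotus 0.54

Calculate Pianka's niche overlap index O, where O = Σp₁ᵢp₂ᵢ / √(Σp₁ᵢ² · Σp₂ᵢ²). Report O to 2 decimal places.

Σ p₁ᵢp₂ᵢ = 0.1073 + 0.0055 + 0.0022 + 0.0050 + 0.1296 = 0.2496
Σp_1ᵢ² = 0.29² + 0.11² + 0.11² + 0.25² + 0.24² = 0.0841 + 0.0121 + 0.0121 + 0.0625 + 0.0576 = 0.2284
Σp_2ᵢ² = 0.37² + 0.05² + 0.02² + 0.02² + 0.54² = 0.1369 + 0.0025 + 0.0004 + 0.0004 + 0.2916 = 0.4318
O = 0.2496 / √(0.2284 × 0.4318) = 0.2496 / 0.31404 = 0.7948

0.79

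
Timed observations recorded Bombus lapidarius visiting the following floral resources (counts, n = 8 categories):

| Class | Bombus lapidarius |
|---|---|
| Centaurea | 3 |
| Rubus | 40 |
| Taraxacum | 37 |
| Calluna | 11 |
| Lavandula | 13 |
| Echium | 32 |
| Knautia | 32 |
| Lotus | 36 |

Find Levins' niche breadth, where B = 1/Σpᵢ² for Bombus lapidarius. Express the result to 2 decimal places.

6.29

Proportions for Bombus lapidarius (n=204): 3/204=0.0147, 40/204=0.1961, 37/204=0.1814, 11/204=0.0539, 13/204=0.0637, 32/204=0.1569, 32/204=0.1569, 36/204=0.1765
Σpᵢ² = 0.0147² + 0.1961² + 0.1814² + 0.0539² + 0.0637² + 0.1569² + 0.1569² + 0.1765² = 0.000216 + 0.038455 + 0.032906 + 0.002905 + 0.004058 + 0.024618 + 0.024618 + 0.031152 = 0.158928
B = 1 / 0.158928 = 6.2922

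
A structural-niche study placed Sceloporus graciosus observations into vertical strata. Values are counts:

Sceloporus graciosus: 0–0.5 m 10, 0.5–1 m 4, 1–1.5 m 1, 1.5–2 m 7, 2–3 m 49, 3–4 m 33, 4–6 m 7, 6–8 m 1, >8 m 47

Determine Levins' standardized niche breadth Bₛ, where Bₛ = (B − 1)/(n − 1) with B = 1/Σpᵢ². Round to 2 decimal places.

0.41

Proportions for Sceloporus graciosus (n=159): 10/159=0.0629, 4/159=0.0252, 1/159=0.0063, 7/159=0.0440, 49/159=0.3082, 33/159=0.2075, 7/159=0.0440, 1/159=0.0063, 47/159=0.2956
Σpᵢ² = 0.0629² + 0.0252² + 0.0063² + 0.0440² + 0.3082² + 0.2075² + 0.0440² + 0.0063² + 0.2956² = 0.003956 + 0.000635 + 0.000040 + 0.001936 + 0.094987 + 0.043056 + 0.001936 + 0.000040 + 0.087379 = 0.233965
B = 1 / 0.233965 = 4.2741
Bₛ = (B − 1)/(n − 1) = (4.2741 − 1)/(9 − 1) = 3.2741/8 = 0.4093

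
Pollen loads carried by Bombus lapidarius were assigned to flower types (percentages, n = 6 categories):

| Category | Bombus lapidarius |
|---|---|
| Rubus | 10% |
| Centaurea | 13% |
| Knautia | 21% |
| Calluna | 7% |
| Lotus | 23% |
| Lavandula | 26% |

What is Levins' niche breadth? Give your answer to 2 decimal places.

5.09

Convert percentages to proportions (divide by 100).
Σpᵢ² = 0.10² + 0.13² + 0.21² + 0.07² + 0.23² + 0.26² = 0.0100 + 0.0169 + 0.0441 + 0.0049 + 0.0529 + 0.0676 = 0.1964
B = 1 / 0.1964 = 5.0916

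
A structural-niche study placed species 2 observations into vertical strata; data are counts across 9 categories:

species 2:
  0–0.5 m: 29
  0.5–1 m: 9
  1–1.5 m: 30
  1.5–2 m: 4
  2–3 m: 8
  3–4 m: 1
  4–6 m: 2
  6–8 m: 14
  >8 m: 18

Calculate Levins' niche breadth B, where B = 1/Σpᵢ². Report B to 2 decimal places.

Proportions for species 2 (n=115): 29/115=0.2522, 9/115=0.0783, 30/115=0.2609, 4/115=0.0348, 8/115=0.0696, 1/115=0.0087, 2/115=0.0174, 14/115=0.1217, 18/115=0.1565
Σpᵢ² = 0.2522² + 0.0783² + 0.2609² + 0.0348² + 0.0696² + 0.0087² + 0.0174² + 0.1217² + 0.1565² = 0.063605 + 0.006131 + 0.068069 + 0.001211 + 0.004844 + 0.000076 + 0.000303 + 0.014811 + 0.024492 = 0.183542
B = 1 / 0.183542 = 5.4483

5.45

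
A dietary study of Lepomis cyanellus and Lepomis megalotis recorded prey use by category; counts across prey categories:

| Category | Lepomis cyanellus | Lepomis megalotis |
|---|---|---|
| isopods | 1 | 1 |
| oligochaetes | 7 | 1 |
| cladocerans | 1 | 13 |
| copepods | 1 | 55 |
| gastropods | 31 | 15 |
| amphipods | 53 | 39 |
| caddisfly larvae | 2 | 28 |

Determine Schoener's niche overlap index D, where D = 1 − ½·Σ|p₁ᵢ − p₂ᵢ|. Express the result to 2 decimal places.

0.41

Proportions for Lepomis cyanellus (n=96): 1/96=0.0104, 7/96=0.0729, 1/96=0.0104, 1/96=0.0104, 31/96=0.3229, 53/96=0.5521, 2/96=0.0208
Proportions for Lepomis megalotis (n=152): 1/152=0.0066, 1/152=0.0066, 13/152=0.0855, 55/152=0.3618, 15/152=0.0987, 39/152=0.2566, 28/152=0.1842
Σ|p₁ᵢ − p₂ᵢ| = 0.0038 + 0.0663 + 0.0751 + 0.3514 + 0.2242 + 0.2955 + 0.1634 = 1.1797
D = 1 − ½ × 1.1797 = 1 − 0.58985 = 0.41015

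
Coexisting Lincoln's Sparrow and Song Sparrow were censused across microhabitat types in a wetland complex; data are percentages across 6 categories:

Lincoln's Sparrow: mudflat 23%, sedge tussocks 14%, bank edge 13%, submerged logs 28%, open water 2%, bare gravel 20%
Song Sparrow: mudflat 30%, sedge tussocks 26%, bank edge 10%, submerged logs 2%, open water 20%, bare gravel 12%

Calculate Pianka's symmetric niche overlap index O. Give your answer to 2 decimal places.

0.71

Convert percentages to proportions (divide by 100).
Σ p₁ᵢp₂ᵢ = 0.0690 + 0.0364 + 0.0130 + 0.0056 + 0.0040 + 0.0240 = 0.1520
Σp_1ᵢ² = 0.23² + 0.14² + 0.13² + 0.28² + 0.02² + 0.20² = 0.0529 + 0.0196 + 0.0169 + 0.0784 + 0.0004 + 0.0400 = 0.2082
Σp_2ᵢ² = 0.30² + 0.26² + 0.10² + 0.02² + 0.20² + 0.12² = 0.0900 + 0.0676 + 0.0100 + 0.0004 + 0.0400 + 0.0144 = 0.2224
O = 0.1520 / √(0.2082 × 0.2224) = 0.1520 / 0.21518 = 0.7064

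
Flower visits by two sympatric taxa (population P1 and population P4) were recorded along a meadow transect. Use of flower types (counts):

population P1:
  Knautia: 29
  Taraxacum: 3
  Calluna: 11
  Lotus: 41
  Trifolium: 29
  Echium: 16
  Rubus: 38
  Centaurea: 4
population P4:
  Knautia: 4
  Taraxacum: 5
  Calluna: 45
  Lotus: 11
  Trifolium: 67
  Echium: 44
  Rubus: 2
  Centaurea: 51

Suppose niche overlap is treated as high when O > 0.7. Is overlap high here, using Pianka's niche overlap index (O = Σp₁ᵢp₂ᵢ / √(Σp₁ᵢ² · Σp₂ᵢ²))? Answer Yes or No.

No

Proportions for population P1 (n=171): 29/171=0.1696, 3/171=0.0175, 11/171=0.0643, 41/171=0.2398, 29/171=0.1696, 16/171=0.0936, 38/171=0.2222, 4/171=0.0234
Proportions for population P4 (n=229): 4/229=0.0175, 5/229=0.0218, 45/229=0.1965, 11/229=0.0480, 67/229=0.2926, 44/229=0.1921, 2/229=0.0087, 51/229=0.2227
Σ p₁ᵢp₂ᵢ = 0.002968 + 0.000382 + 0.012635 + 0.011510 + 0.049625 + 0.017981 + 0.001933 + 0.005211 = 0.102245
Σp_1ᵢ² = 0.1696² + 0.0175² + 0.0643² + 0.2398² + 0.1696² + 0.0936² + 0.2222² + 0.0234² = 0.028764 + 0.000306 + 0.004134 + 0.057504 + 0.028764 + 0.008761 + 0.049373 + 0.000548 = 0.178154
Σp_2ᵢ² = 0.0175² + 0.0218² + 0.1965² + 0.0480² + 0.2926² + 0.1921² + 0.0087² + 0.2227² = 0.000306 + 0.000475 + 0.038612 + 0.002304 + 0.085615 + 0.036902 + 0.000076 + 0.049595 = 0.213885
O = 0.102245 / √(0.178154 × 0.213885) = 0.102245 / 0.1952037 = 0.5238
O = 0.5238 < 0.7 → No.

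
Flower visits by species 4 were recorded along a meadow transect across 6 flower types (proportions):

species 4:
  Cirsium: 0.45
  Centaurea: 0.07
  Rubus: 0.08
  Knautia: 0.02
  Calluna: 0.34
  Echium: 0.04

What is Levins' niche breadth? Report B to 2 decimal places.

3.02

Σpᵢ² = 0.45² + 0.07² + 0.08² + 0.02² + 0.34² + 0.04² = 0.2025 + 0.0049 + 0.0064 + 0.0004 + 0.1156 + 0.0016 = 0.3314
B = 1 / 0.3314 = 3.0175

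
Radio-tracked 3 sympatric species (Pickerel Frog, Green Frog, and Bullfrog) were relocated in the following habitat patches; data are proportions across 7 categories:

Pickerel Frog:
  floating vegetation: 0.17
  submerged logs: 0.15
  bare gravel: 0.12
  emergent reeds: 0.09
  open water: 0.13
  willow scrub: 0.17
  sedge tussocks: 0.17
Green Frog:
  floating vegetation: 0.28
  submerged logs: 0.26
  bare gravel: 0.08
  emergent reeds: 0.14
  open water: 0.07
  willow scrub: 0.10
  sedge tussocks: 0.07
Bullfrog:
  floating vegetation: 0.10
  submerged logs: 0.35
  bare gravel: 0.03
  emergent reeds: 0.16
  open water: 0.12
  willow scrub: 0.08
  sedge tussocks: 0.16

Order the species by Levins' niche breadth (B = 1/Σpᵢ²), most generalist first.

Σp_Pickᵢ² = 0.17² + 0.15² + 0.12² + 0.09² + 0.13² + 0.17² + 0.17² = 0.0289 + 0.0225 + 0.0144 + 0.0081 + 0.0169 + 0.0289 + 0.0289 = 0.1486
B_Pick = 1 / 0.1486 = 6.7295
Σp_Greeᵢ² = 0.28² + 0.26² + 0.08² + 0.14² + 0.07² + 0.10² + 0.07² = 0.0784 + 0.0676 + 0.0064 + 0.0196 + 0.0049 + 0.0100 + 0.0049 = 0.1918
B_Gree = 1 / 0.1918 = 5.2138
Σp_Bullᵢ² = 0.10² + 0.35² + 0.03² + 0.16² + 0.12² + 0.08² + 0.16² = 0.0100 + 0.1225 + 0.0009 + 0.0256 + 0.0144 + 0.0064 + 0.0256 = 0.2054
B_Bull = 1 / 0.2054 = 4.8685
Ranking by B (broadest → narrowest): Pickerel Frog (6.73) > Green Frog (5.21) > Bullfrog (4.87)

Pickerel Frog > Green Frog > Bullfrog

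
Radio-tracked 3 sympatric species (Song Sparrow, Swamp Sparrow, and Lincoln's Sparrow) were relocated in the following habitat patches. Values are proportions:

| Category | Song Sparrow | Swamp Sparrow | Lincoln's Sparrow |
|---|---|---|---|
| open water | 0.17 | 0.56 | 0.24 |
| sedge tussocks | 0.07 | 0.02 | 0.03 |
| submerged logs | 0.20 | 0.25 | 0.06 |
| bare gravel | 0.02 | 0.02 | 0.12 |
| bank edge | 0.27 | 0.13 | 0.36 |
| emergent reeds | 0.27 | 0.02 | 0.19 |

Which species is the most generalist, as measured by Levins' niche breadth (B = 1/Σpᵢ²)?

Song Sparrow

Σp_Songᵢ² = 0.17² + 0.07² + 0.20² + 0.02² + 0.27² + 0.27² = 0.0289 + 0.0049 + 0.0400 + 0.0004 + 0.0729 + 0.0729 = 0.2200
B_Song = 1 / 0.2200 = 4.5455
Σp_Swamᵢ² = 0.56² + 0.02² + 0.25² + 0.02² + 0.13² + 0.02² = 0.3136 + 0.0004 + 0.0625 + 0.0004 + 0.0169 + 0.0004 = 0.3942
B_Swam = 1 / 0.3942 = 2.5368
Σp_Lincᵢ² = 0.24² + 0.03² + 0.06² + 0.12² + 0.36² + 0.19² = 0.0576 + 0.0009 + 0.0036 + 0.0144 + 0.1296 + 0.0361 = 0.2422
B_Linc = 1 / 0.2422 = 4.1288
Highest B → broadest niche (most generalist): Song Sparrow (B = 4.55).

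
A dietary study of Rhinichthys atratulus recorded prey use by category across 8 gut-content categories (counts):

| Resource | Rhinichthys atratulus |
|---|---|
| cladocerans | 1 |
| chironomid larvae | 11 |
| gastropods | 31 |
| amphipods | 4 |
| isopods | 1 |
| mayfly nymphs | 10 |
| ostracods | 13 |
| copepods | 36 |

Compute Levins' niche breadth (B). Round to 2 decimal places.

Proportions for Rhinichthys atratulus (n=107): 1/107=0.0093, 11/107=0.1028, 31/107=0.2897, 4/107=0.0374, 1/107=0.0093, 10/107=0.0935, 13/107=0.1215, 36/107=0.3364
Σpᵢ² = 0.0093² + 0.1028² + 0.2897² + 0.0374² + 0.0093² + 0.0935² + 0.1215² + 0.3364² = 0.000086 + 0.010568 + 0.083926 + 0.001399 + 0.000086 + 0.008742 + 0.014762 + 0.113165 = 0.232734
B = 1 / 0.232734 = 4.2968

4.30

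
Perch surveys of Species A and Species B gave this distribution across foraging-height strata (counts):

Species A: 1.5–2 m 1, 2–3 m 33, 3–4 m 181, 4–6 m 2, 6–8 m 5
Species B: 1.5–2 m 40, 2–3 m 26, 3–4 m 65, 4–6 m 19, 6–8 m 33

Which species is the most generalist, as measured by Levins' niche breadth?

Proportions for Species A (n=222): 1/222=0.0045, 33/222=0.1486, 181/222=0.8153, 2/222=0.0090, 5/222=0.0225
Proportions for Species B (n=183): 40/183=0.2186, 26/183=0.1421, 65/183=0.3552, 19/183=0.1038, 33/183=0.1803
Σp_Aᵢ² = 0.0045² + 0.1486² + 0.8153² + 0.0090² + 0.0225² = 0.000020 + 0.022082 + 0.664714 + 0.000081 + 0.000506 = 0.687403
B_A = 1 / 0.687403 = 1.4548
Σp_Bᵢ² = 0.2186² + 0.1421² + 0.3552² + 0.1038² + 0.1803² = 0.047786 + 0.020192 + 0.126167 + 0.010774 + 0.032508 = 0.237427
B_B = 1 / 0.237427 = 4.2118
Highest B → broadest niche (most generalist): Species B (B = 4.21).

Species B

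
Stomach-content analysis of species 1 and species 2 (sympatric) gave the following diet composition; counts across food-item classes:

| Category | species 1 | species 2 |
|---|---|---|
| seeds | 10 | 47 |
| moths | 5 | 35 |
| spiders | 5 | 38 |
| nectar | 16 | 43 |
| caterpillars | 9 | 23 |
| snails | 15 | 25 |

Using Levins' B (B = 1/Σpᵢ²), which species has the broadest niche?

species 2

Proportions for species 1 (n=60): 10/60=0.1667, 5/60=0.0833, 5/60=0.0833, 16/60=0.2667, 9/60=0.1500, 15/60=0.2500
Proportions for species 2 (n=211): 47/211=0.2227, 35/211=0.1659, 38/211=0.1801, 43/211=0.2038, 23/211=0.1090, 25/211=0.1185
Σp_1ᵢ² = 0.1667² + 0.0833² + 0.0833² + 0.2667² + 0.1500² + 0.2500² = 0.027789 + 0.006939 + 0.006939 + 0.071129 + 0.022500 + 0.062500 = 0.197796
B_1 = 1 / 0.197796 = 5.0557
Σp_2ᵢ² = 0.2227² + 0.1659² + 0.1801² + 0.2038² + 0.1090² + 0.1185² = 0.049595 + 0.027523 + 0.032436 + 0.041534 + 0.011881 + 0.014042 = 0.177011
B_2 = 1 / 0.177011 = 5.6494
Highest B → broadest niche (most generalist): species 2 (B = 5.65).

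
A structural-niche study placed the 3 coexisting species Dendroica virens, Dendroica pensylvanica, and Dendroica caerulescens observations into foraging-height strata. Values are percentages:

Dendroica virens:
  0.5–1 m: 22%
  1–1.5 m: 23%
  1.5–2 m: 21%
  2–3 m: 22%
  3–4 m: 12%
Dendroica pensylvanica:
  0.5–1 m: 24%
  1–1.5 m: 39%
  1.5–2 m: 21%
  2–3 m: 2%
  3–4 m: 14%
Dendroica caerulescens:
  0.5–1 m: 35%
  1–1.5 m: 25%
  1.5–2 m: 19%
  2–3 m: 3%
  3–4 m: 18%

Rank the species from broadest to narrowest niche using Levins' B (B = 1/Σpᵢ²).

Dendroica virens > Dendroica caerulescens > Dendroica pensylvanica

Convert percentages to proportions (divide by 100).
Σp_vireᵢ² = 0.22² + 0.23² + 0.21² + 0.22² + 0.12² = 0.0484 + 0.0529 + 0.0441 + 0.0484 + 0.0144 = 0.2082
B_vire = 1 / 0.2082 = 4.8031
Σp_pensᵢ² = 0.24² + 0.39² + 0.21² + 0.02² + 0.14² = 0.0576 + 0.1521 + 0.0441 + 0.0004 + 0.0196 = 0.2738
B_pens = 1 / 0.2738 = 3.6523
Σp_caerᵢ² = 0.35² + 0.25² + 0.19² + 0.03² + 0.18² = 0.1225 + 0.0625 + 0.0361 + 0.0009 + 0.0324 = 0.2544
B_caer = 1 / 0.2544 = 3.9308
Ranking by B (broadest → narrowest): Dendroica virens (4.80) > Dendroica caerulescens (3.93) > Dendroica pensylvanica (3.65)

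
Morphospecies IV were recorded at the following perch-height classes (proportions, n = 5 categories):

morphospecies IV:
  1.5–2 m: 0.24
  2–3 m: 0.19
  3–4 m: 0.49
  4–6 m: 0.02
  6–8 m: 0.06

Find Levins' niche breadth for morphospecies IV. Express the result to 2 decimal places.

2.96

Σpᵢ² = 0.24² + 0.19² + 0.49² + 0.02² + 0.06² = 0.0576 + 0.0361 + 0.2401 + 0.0004 + 0.0036 = 0.3378
B = 1 / 0.3378 = 2.9603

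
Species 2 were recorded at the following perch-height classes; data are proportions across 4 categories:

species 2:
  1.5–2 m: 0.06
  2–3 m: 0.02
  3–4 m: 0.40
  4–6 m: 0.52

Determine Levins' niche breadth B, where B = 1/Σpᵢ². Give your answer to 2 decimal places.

Σpᵢ² = 0.06² + 0.02² + 0.40² + 0.52² = 0.0036 + 0.0004 + 0.1600 + 0.2704 = 0.4344
B = 1 / 0.4344 = 2.3020

2.30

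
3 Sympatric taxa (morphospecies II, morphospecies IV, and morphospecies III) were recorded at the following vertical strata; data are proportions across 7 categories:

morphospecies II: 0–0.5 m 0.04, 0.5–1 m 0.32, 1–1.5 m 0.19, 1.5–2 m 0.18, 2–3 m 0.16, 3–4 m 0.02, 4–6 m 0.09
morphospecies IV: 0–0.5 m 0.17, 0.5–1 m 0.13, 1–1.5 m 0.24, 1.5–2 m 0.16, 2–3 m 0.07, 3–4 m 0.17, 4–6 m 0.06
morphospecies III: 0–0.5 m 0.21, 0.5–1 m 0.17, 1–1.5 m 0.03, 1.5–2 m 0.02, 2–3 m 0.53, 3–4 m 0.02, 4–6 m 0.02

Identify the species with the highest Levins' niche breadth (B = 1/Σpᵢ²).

Σp_IIᵢ² = 0.04² + 0.32² + 0.19² + 0.18² + 0.16² + 0.02² + 0.09² = 0.0016 + 0.1024 + 0.0361 + 0.0324 + 0.0256 + 0.0004 + 0.0081 = 0.2066
B_II = 1 / 0.2066 = 4.8403
Σp_IVᵢ² = 0.17² + 0.13² + 0.24² + 0.16² + 0.07² + 0.17² + 0.06² = 0.0289 + 0.0169 + 0.0576 + 0.0256 + 0.0049 + 0.0289 + 0.0036 = 0.1664
B_IV = 1 / 0.1664 = 6.0096
Σp_IIIᵢ² = 0.21² + 0.17² + 0.03² + 0.02² + 0.53² + 0.02² + 0.02² = 0.0441 + 0.0289 + 0.0009 + 0.0004 + 0.2809 + 0.0004 + 0.0004 = 0.3560
B_III = 1 / 0.3560 = 2.8090
Highest B → broadest niche (most generalist): morphospecies IV (B = 6.01).

morphospecies IV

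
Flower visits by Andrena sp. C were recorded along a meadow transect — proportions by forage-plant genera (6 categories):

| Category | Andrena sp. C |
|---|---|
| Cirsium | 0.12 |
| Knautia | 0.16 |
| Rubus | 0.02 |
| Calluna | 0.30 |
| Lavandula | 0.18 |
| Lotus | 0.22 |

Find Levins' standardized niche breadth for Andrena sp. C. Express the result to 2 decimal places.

0.75

Σpᵢ² = 0.12² + 0.16² + 0.02² + 0.30² + 0.18² + 0.22² = 0.0144 + 0.0256 + 0.0004 + 0.0900 + 0.0324 + 0.0484 = 0.2112
B = 1 / 0.2112 = 4.7348
Bₛ = (B − 1)/(n − 1) = (4.7348 − 1)/(6 − 1) = 3.7348/5 = 0.7470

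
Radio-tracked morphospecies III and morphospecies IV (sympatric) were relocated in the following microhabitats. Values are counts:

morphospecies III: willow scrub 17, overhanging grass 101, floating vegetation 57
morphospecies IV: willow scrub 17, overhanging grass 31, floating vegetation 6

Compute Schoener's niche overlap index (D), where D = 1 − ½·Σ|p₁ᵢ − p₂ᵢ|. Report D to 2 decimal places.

0.78

Proportions for morphospecies III (n=175): 17/175=0.0971, 101/175=0.5771, 57/175=0.3257
Proportions for morphospecies IV (n=54): 17/54=0.3148, 31/54=0.5741, 6/54=0.1111
Σ|p₁ᵢ − p₂ᵢ| = 0.2177 + 0.0030 + 0.2146 = 0.4353
D = 1 − ½ × 0.4353 = 1 − 0.21765 = 0.78235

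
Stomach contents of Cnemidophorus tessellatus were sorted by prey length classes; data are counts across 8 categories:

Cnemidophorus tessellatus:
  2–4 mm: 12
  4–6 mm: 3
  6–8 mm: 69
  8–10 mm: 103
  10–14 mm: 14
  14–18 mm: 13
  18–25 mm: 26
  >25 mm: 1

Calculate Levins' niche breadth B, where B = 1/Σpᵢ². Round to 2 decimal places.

Proportions for Cnemidophorus tessellatus (n=241): 12/241=0.0498, 3/241=0.0124, 69/241=0.2863, 103/241=0.4274, 14/241=0.0581, 13/241=0.0539, 26/241=0.1079, 1/241=0.0041
Σpᵢ² = 0.0498² + 0.0124² + 0.2863² + 0.4274² + 0.0581² + 0.0539² + 0.1079² + 0.0041² = 0.002480 + 0.000154 + 0.081968 + 0.182671 + 0.003376 + 0.002905 + 0.011642 + 0.000017 = 0.285213
B = 1 / 0.285213 = 3.5062

3.51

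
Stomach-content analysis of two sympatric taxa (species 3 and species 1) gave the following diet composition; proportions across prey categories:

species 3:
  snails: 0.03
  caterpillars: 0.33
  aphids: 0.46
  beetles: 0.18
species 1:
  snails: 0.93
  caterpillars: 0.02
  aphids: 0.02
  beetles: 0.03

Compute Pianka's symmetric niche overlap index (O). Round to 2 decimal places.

Σ p₁ᵢp₂ᵢ = 0.0279 + 0.0066 + 0.0092 + 0.0054 = 0.0491
Σp_1ᵢ² = 0.03² + 0.33² + 0.46² + 0.18² = 0.0009 + 0.1089 + 0.2116 + 0.0324 = 0.3538
Σp_2ᵢ² = 0.93² + 0.02² + 0.02² + 0.03² = 0.8649 + 0.0004 + 0.0004 + 0.0009 = 0.8666
O = 0.0491 / √(0.3538 × 0.8666) = 0.0491 / 0.55372 = 0.0887

0.09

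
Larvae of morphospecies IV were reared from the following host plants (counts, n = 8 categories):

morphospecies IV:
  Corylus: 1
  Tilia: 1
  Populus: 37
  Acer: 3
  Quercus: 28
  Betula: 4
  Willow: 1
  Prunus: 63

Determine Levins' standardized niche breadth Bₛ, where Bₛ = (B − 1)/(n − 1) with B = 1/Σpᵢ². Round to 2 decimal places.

Proportions for morphospecies IV (n=138): 1/138=0.0072, 1/138=0.0072, 37/138=0.2681, 3/138=0.0217, 28/138=0.2029, 4/138=0.0290, 1/138=0.0072, 63/138=0.4565
Σpᵢ² = 0.0072² + 0.0072² + 0.2681² + 0.0217² + 0.2029² + 0.0290² + 0.0072² + 0.4565² = 0.000052 + 0.000052 + 0.071878 + 0.000471 + 0.041168 + 0.000841 + 0.000052 + 0.208392 = 0.322906
B = 1 / 0.322906 = 3.0969
Bₛ = (B − 1)/(n − 1) = (3.0969 − 1)/(8 − 1) = 2.0969/7 = 0.2996

0.30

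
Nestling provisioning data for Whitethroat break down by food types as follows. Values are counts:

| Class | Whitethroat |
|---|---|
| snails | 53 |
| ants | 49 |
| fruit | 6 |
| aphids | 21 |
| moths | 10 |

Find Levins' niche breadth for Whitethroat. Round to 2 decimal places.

Proportions for Whitethroat (n=139): 53/139=0.3813, 49/139=0.3525, 6/139=0.0432, 21/139=0.1511, 10/139=0.0719
Σpᵢ² = 0.3813² + 0.3525² + 0.0432² + 0.1511² + 0.0719² = 0.145390 + 0.124256 + 0.001866 + 0.022831 + 0.005170 = 0.299513
B = 1 / 0.299513 = 3.3388

3.34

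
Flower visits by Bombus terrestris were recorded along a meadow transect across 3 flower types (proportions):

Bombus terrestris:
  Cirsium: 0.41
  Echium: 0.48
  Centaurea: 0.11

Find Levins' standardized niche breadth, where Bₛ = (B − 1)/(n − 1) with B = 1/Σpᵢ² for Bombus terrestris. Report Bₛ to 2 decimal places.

0.72

Σpᵢ² = 0.41² + 0.48² + 0.11² = 0.1681 + 0.2304 + 0.0121 = 0.4106
B = 1 / 0.4106 = 2.4355
Bₛ = (B − 1)/(n − 1) = (2.4355 − 1)/(3 − 1) = 1.4355/2 = 0.7178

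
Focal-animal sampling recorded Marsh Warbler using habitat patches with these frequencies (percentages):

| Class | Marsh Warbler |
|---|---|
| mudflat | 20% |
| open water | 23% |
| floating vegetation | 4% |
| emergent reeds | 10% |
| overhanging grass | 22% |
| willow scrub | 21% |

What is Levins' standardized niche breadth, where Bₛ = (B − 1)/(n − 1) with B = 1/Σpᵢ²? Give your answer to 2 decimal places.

0.82

Convert percentages to proportions (divide by 100).
Σpᵢ² = 0.20² + 0.23² + 0.04² + 0.10² + 0.22² + 0.21² = 0.0400 + 0.0529 + 0.0016 + 0.0100 + 0.0484 + 0.0441 = 0.1970
B = 1 / 0.1970 = 5.0761
Bₛ = (B − 1)/(n − 1) = (5.0761 − 1)/(6 − 1) = 4.0761/5 = 0.8152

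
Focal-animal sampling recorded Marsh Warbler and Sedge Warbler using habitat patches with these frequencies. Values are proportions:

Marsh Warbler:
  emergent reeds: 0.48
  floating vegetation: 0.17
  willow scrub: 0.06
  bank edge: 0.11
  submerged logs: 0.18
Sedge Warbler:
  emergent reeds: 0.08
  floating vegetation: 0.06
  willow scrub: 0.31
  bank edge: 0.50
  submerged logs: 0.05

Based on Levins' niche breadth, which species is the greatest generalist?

Σp_Marsᵢ² = 0.48² + 0.17² + 0.06² + 0.11² + 0.18² = 0.2304 + 0.0289 + 0.0036 + 0.0121 + 0.0324 = 0.3074
B_Mars = 1 / 0.3074 = 3.2531
Σp_Sedgᵢ² = 0.08² + 0.06² + 0.31² + 0.50² + 0.05² = 0.0064 + 0.0036 + 0.0961 + 0.2500 + 0.0025 = 0.3586
B_Sedg = 1 / 0.3586 = 2.7886
Highest B → broadest niche (most generalist): Marsh Warbler (B = 3.25).

Marsh Warbler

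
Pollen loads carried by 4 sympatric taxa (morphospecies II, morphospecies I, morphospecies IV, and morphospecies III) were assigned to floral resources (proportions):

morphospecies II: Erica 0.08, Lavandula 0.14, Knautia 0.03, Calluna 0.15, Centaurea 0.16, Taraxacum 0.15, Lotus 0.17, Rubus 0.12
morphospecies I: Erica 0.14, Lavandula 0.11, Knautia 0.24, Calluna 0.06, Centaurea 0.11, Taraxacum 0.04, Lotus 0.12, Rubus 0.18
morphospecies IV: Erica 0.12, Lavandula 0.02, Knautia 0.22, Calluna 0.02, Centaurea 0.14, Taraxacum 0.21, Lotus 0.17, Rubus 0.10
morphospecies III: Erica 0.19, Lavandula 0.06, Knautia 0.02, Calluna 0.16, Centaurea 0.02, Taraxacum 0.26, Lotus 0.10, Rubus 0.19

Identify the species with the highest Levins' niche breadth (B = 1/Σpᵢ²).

Σp_IIᵢ² = 0.08² + 0.14² + 0.03² + 0.15² + 0.16² + 0.15² + 0.17² + 0.12² = 0.0064 + 0.0196 + 0.0009 + 0.0225 + 0.0256 + 0.0225 + 0.0289 + 0.0144 = 0.1408
B_II = 1 / 0.1408 = 7.1023
Σp_Iᵢ² = 0.14² + 0.11² + 0.24² + 0.06² + 0.11² + 0.04² + 0.12² + 0.18² = 0.0196 + 0.0121 + 0.0576 + 0.0036 + 0.0121 + 0.0016 + 0.0144 + 0.0324 = 0.1534
B_I = 1 / 0.1534 = 6.5189
Σp_IVᵢ² = 0.12² + 0.02² + 0.22² + 0.02² + 0.14² + 0.21² + 0.17² + 0.10² = 0.0144 + 0.0004 + 0.0484 + 0.0004 + 0.0196 + 0.0441 + 0.0289 + 0.0100 = 0.1662
B_IV = 1 / 0.1662 = 6.0168
Σp_IIIᵢ² = 0.19² + 0.06² + 0.02² + 0.16² + 0.02² + 0.26² + 0.10² + 0.19² = 0.0361 + 0.0036 + 0.0004 + 0.0256 + 0.0004 + 0.0676 + 0.0100 + 0.0361 = 0.1798
B_III = 1 / 0.1798 = 5.5617
Highest B → broadest niche (most generalist): morphospecies II (B = 7.10).

morphospecies II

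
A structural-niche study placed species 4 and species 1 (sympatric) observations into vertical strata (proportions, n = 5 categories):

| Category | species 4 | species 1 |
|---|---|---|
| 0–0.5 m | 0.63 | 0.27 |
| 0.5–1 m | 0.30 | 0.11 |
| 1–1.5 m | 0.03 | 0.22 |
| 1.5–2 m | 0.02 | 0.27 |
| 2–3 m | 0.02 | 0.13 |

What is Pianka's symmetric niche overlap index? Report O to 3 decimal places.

0.659

Σ p₁ᵢp₂ᵢ = 0.1701 + 0.0330 + 0.0066 + 0.0054 + 0.0026 = 0.2177
Σp_1ᵢ² = 0.63² + 0.30² + 0.03² + 0.02² + 0.02² = 0.3969 + 0.0900 + 0.0009 + 0.0004 + 0.0004 = 0.4886
Σp_2ᵢ² = 0.27² + 0.11² + 0.22² + 0.27² + 0.13² = 0.0729 + 0.0121 + 0.0484 + 0.0729 + 0.0169 = 0.2232
O = 0.2177 / √(0.4886 × 0.2232) = 0.2177 / 0.330236 = 0.65923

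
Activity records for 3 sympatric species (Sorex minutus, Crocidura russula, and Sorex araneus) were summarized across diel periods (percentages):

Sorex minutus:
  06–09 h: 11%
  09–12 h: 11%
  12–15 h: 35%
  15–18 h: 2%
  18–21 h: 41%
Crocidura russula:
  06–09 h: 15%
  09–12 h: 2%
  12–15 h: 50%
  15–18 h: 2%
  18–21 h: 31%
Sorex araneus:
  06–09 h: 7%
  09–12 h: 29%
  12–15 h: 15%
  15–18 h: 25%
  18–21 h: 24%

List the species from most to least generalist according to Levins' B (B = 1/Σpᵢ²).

Sorex araneus > Sorex minutus > Crocidura russula

Convert percentages to proportions (divide by 100).
Σp_minuᵢ² = 0.11² + 0.11² + 0.35² + 0.02² + 0.41² = 0.0121 + 0.0121 + 0.1225 + 0.0004 + 0.1681 = 0.3152
B_minu = 1 / 0.3152 = 3.1726
Σp_russᵢ² = 0.15² + 0.02² + 0.50² + 0.02² + 0.31² = 0.0225 + 0.0004 + 0.2500 + 0.0004 + 0.0961 = 0.3694
B_russ = 1 / 0.3694 = 2.7071
Σp_aranᵢ² = 0.07² + 0.29² + 0.15² + 0.25² + 0.24² = 0.0049 + 0.0841 + 0.0225 + 0.0625 + 0.0576 = 0.2316
B_aran = 1 / 0.2316 = 4.3178
Ranking by B (broadest → narrowest): Sorex araneus (4.32) > Sorex minutus (3.17) > Crocidura russula (2.71)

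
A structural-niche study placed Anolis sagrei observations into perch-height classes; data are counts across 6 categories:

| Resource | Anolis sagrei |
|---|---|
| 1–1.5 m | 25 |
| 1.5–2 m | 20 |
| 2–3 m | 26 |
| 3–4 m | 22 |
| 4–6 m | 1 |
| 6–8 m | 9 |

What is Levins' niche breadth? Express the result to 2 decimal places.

4.68

Proportions for Anolis sagrei (n=103): 25/103=0.2427, 20/103=0.1942, 26/103=0.2524, 22/103=0.2136, 1/103=0.0097, 9/103=0.0874
Σpᵢ² = 0.2427² + 0.1942² + 0.2524² + 0.2136² + 0.0097² + 0.0874² = 0.058903 + 0.037714 + 0.063706 + 0.045625 + 0.000094 + 0.007639 = 0.213681
B = 1 / 0.213681 = 4.6799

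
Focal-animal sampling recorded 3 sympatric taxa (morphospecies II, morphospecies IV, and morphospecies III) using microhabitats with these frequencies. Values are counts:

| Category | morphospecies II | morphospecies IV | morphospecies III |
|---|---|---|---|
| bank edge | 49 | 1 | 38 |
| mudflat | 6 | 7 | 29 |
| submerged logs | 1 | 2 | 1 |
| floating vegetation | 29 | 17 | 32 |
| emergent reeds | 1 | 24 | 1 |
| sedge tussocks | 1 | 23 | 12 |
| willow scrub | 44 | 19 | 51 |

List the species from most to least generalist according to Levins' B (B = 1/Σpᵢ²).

morphospecies IV > morphospecies III > morphospecies II

Proportions for morphospecies II (n=131): 49/131=0.3740, 6/131=0.0458, 1/131=0.0076, 29/131=0.2214, 1/131=0.0076, 1/131=0.0076, 44/131=0.3359
Proportions for morphospecies IV (n=93): 1/93=0.0108, 7/93=0.0753, 2/93=0.0215, 17/93=0.1828, 24/93=0.2581, 23/93=0.2473, 19/93=0.2043
Proportions for morphospecies III (n=164): 38/164=0.2317, 29/164=0.1768, 1/164=0.0061, 32/164=0.1951, 1/164=0.0061, 12/164=0.0732, 51/164=0.3110
Σp_IIᵢ² = 0.3740² + 0.0458² + 0.0076² + 0.2214² + 0.0076² + 0.0076² + 0.3359² = 0.139876 + 0.002098 + 0.000058 + 0.049018 + 0.000058 + 0.000058 + 0.112829 = 0.303995
B_II = 1 / 0.303995 = 3.2895
Σp_IVᵢ² = 0.0108² + 0.0753² + 0.0215² + 0.1828² + 0.2581² + 0.2473² + 0.2043² = 0.000117 + 0.005670 + 0.000462 + 0.033416 + 0.066616 + 0.061157 + 0.041738 = 0.209176
B_IV = 1 / 0.209176 = 4.7807
Σp_IIIᵢ² = 0.2317² + 0.1768² + 0.0061² + 0.1951² + 0.0061² + 0.0732² + 0.3110² = 0.053685 + 0.031258 + 0.000037 + 0.038064 + 0.000037 + 0.005358 + 0.096721 = 0.225160
B_III = 1 / 0.225160 = 4.4413
Ranking by B (broadest → narrowest): morphospecies IV (4.78) > morphospecies III (4.44) > morphospecies II (3.29)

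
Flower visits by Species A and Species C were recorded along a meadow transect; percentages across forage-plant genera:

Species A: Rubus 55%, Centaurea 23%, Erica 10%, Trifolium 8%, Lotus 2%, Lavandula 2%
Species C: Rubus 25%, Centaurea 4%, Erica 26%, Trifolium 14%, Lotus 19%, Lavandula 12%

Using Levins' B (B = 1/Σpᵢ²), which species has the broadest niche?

Convert percentages to proportions (divide by 100).
Σp_Aᵢ² = 0.55² + 0.23² + 0.10² + 0.08² + 0.02² + 0.02² = 0.3025 + 0.0529 + 0.0100 + 0.0064 + 0.0004 + 0.0004 = 0.3726
B_A = 1 / 0.3726 = 2.6838
Σp_Cᵢ² = 0.25² + 0.04² + 0.26² + 0.14² + 0.19² + 0.12² = 0.0625 + 0.0016 + 0.0676 + 0.0196 + 0.0361 + 0.0144 = 0.2018
B_C = 1 / 0.2018 = 4.9554
Highest B → broadest niche (most generalist): Species C (B = 4.96).

Species C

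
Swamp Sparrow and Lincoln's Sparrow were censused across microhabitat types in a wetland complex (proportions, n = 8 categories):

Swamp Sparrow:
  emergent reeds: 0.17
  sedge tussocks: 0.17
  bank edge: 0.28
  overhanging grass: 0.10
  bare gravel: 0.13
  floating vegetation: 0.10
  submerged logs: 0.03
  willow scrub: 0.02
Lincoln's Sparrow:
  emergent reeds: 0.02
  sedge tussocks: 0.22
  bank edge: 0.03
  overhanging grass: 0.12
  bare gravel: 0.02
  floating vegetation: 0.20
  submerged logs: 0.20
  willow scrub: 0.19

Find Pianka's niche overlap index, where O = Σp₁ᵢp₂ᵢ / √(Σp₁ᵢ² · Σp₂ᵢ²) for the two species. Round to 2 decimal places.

0.53

Σ p₁ᵢp₂ᵢ = 0.0034 + 0.0374 + 0.0084 + 0.0120 + 0.0026 + 0.0200 + 0.0060 + 0.0038 = 0.0936
Σp_1ᵢ² = 0.17² + 0.17² + 0.28² + 0.10² + 0.13² + 0.10² + 0.03² + 0.02² = 0.0289 + 0.0289 + 0.0784 + 0.0100 + 0.0169 + 0.0100 + 0.0009 + 0.0004 = 0.1744
Σp_2ᵢ² = 0.02² + 0.22² + 0.03² + 0.12² + 0.02² + 0.20² + 0.20² + 0.19² = 0.0004 + 0.0484 + 0.0009 + 0.0144 + 0.0004 + 0.0400 + 0.0400 + 0.0361 = 0.1806
O = 0.0936 / √(0.1744 × 0.1806) = 0.0936 / 0.17747 = 0.5274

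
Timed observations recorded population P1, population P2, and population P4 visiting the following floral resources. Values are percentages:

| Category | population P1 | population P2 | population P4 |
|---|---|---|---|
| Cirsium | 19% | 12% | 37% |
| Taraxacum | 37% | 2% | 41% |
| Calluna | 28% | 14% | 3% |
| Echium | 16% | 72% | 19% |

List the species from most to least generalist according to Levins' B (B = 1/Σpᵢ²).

population P1 > population P4 > population P2

Convert percentages to proportions (divide by 100).
Σp_P1ᵢ² = 0.19² + 0.37² + 0.28² + 0.16² = 0.0361 + 0.1369 + 0.0784 + 0.0256 = 0.2770
B_P1 = 1 / 0.2770 = 3.6101
Σp_P2ᵢ² = 0.12² + 0.02² + 0.14² + 0.72² = 0.0144 + 0.0004 + 0.0196 + 0.5184 = 0.5528
B_P2 = 1 / 0.5528 = 1.8090
Σp_P4ᵢ² = 0.37² + 0.41² + 0.03² + 0.19² = 0.1369 + 0.1681 + 0.0009 + 0.0361 = 0.3420
B_P4 = 1 / 0.3420 = 2.9240
Ranking by B (broadest → narrowest): population P1 (3.61) > population P4 (2.92) > population P2 (1.81)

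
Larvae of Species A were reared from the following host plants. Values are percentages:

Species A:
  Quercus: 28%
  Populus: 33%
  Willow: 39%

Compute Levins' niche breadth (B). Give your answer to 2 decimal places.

2.95

Convert percentages to proportions (divide by 100).
Σpᵢ² = 0.28² + 0.33² + 0.39² = 0.0784 + 0.1089 + 0.1521 = 0.3394
B = 1 / 0.3394 = 2.9464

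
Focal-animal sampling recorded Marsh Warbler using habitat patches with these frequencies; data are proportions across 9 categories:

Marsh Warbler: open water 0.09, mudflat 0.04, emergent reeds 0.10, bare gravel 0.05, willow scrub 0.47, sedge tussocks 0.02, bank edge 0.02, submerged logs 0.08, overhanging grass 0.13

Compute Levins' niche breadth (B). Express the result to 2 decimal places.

3.74

Σpᵢ² = 0.09² + 0.04² + 0.10² + 0.05² + 0.47² + 0.02² + 0.02² + 0.08² + 0.13² = 0.0081 + 0.0016 + 0.0100 + 0.0025 + 0.2209 + 0.0004 + 0.0004 + 0.0064 + 0.0169 = 0.2672
B = 1 / 0.2672 = 3.7425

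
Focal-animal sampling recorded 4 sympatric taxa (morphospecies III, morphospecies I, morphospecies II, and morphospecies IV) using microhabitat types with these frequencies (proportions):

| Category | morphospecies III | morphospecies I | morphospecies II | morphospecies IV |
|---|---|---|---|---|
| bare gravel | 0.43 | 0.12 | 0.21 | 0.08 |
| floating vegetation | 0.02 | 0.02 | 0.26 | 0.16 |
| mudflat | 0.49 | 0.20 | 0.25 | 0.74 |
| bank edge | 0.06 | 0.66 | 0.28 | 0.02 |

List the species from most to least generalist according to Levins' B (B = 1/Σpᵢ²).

Σp_IIIᵢ² = 0.43² + 0.02² + 0.49² + 0.06² = 0.1849 + 0.0004 + 0.2401 + 0.0036 = 0.4290
B_III = 1 / 0.4290 = 2.3310
Σp_Iᵢ² = 0.12² + 0.02² + 0.20² + 0.66² = 0.0144 + 0.0004 + 0.0400 + 0.4356 = 0.4904
B_I = 1 / 0.4904 = 2.0392
Σp_IIᵢ² = 0.21² + 0.26² + 0.25² + 0.28² = 0.0441 + 0.0676 + 0.0625 + 0.0784 = 0.2526
B_II = 1 / 0.2526 = 3.9588
Σp_IVᵢ² = 0.08² + 0.16² + 0.74² + 0.02² = 0.0064 + 0.0256 + 0.5476 + 0.0004 = 0.5800
B_IV = 1 / 0.5800 = 1.7241
Ranking by B (broadest → narrowest): morphospecies II (3.96) > morphospecies III (2.33) > morphospecies I (2.04) > morphospecies IV (1.72)

morphospecies II > morphospecies III > morphospecies I > morphospecies IV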